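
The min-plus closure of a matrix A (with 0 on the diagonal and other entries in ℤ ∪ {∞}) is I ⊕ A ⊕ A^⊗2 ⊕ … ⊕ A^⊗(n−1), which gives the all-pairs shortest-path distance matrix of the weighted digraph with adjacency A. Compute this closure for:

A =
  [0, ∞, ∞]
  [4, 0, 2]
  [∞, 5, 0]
Closure =
  [0, ∞, ∞]
  [4, 0, 2]
  [9, 5, 0]

This is the Floyd-Warshall all-pairs shortest-path computation. For each intermediate vertex k = 0, 1, …, 2, update dist[i][j] ← min(dist[i][j], dist[i][k] + dist[k][j]). The final matrix gives, for each (i, j), the minimum total weight of any directed path from i to j (possibly empty when i = j).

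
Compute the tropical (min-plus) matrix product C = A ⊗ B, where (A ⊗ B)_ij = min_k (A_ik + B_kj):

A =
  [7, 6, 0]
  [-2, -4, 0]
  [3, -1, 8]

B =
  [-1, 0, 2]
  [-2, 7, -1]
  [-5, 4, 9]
A ⊗ B =
  [-5, 4, 5]
  [-6, -2, -5]
  [-3, 3, -2]

Apply the min-plus product entry-by-entry:
  C[0][0] = min over k of (A[0][0] + B[0][0] = 7 + -1 = 6, A[0][1] + B[1][0] = 6 + -2 = 4, A[0][2] + B[2][0] = 0 + -5 = -5) = -5 (attained at k = 2)
  C[0][1] = min over k of (A[0][0] + B[0][1] = 7 + 0 = 7, A[0][1] + B[1][1] = 6 + 7 = 13, A[0][2] + B[2][1] = 0 + 4 = 4) = 4 (attained at k = 2)
  C[0][2] = min over k of (A[0][0] + B[0][2] = 7 + 2 = 9, A[0][1] + B[1][2] = 6 + -1 = 5, A[0][2] + B[2][2] = 0 + 9 = 9) = 5 (attained at k = 1)
  C[1][0] = min over k of (A[1][0] + B[0][0] = -2 + -1 = -3, A[1][1] + B[1][0] = -4 + -2 = -6, A[1][2] + B[2][0] = 0 + -5 = -5) = -6 (attained at k = 1)
  C[1][1] = min over k of (A[1][0] + B[0][1] = -2 + 0 = -2, A[1][1] + B[1][1] = -4 + 7 = 3, A[1][2] + B[2][1] = 0 + 4 = 4) = -2 (attained at k = 0)
  C[1][2] = min over k of (A[1][0] + B[0][2] = -2 + 2 = 0, A[1][1] + B[1][2] = -4 + -1 = -5, A[1][2] + B[2][2] = 0 + 9 = 9) = -5 (attained at k = 1)
  C[2][0] = min over k of (A[2][0] + B[0][0] = 3 + -1 = 2, A[2][1] + B[1][0] = -1 + -2 = -3, A[2][2] + B[2][0] = 8 + -5 = 3) = -3 (attained at k = 1)
  C[2][1] = min over k of (A[2][0] + B[0][1] = 3 + 0 = 3, A[2][1] + B[1][1] = -1 + 7 = 6, A[2][2] + B[2][1] = 8 + 4 = 12) = 3 (attained at k = 0)
  C[2][2] = min over k of (A[2][0] + B[0][2] = 3 + 2 = 5, A[2][1] + B[1][2] = -1 + -1 = -2, A[2][2] + B[2][2] = 8 + 9 = 17) = -2 (attained at k = 1)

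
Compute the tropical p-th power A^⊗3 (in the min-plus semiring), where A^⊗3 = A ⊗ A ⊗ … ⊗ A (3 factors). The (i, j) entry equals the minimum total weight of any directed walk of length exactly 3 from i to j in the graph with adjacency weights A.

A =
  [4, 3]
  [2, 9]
A^⊗3 =
  [9, 8]
  [7, 9]

Each entry (A^⊗3)_ij equals the minimum over all length-3 walks i = v_0 → v_1 → … → v_3 = j of Σ_t A[v_t][v_{t+1}]. For example, for (i, j) = (0, 1) we minimise over 4 possible intermediate vertex sequences; the minimum is 8, attained along the walk 0 → 1 → 0 → 1.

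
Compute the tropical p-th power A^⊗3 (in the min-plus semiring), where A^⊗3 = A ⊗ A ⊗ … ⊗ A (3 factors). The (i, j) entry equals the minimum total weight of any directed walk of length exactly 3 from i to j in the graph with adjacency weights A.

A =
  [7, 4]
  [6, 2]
A^⊗3 =
  [12, 8]
  [10, 6]

Each entry (A^⊗3)_ij equals the minimum over all length-3 walks i = v_0 → v_1 → … → v_3 = j of Σ_t A[v_t][v_{t+1}]. For example, for (i, j) = (0, 1) we minimise over 4 possible intermediate vertex sequences; the minimum is 8, attained along the walk 0 → 1 → 1 → 1.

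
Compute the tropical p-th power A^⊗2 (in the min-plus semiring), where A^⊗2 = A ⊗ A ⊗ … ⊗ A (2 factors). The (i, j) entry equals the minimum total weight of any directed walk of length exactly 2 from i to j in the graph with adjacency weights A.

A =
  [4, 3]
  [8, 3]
A^⊗2 =
  [8, 6]
  [11, 6]

Each entry (A^⊗2)_ij equals the minimum over all length-2 walks i = v_0 → v_1 → … → v_2 = j of Σ_t A[v_t][v_{t+1}]. For example, for (i, j) = (0, 1) we minimise over 2 possible intermediate vertex sequences; the minimum is 6, attained along the walk 0 → 1 → 1.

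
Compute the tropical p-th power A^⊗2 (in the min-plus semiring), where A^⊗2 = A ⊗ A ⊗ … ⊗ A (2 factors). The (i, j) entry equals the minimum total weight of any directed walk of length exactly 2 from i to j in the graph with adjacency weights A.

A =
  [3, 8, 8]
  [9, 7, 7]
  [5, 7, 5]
A^⊗2 =
  [6, 11, 11]
  [12, 14, 12]
  [8, 12, 10]

Each entry (A^⊗2)_ij equals the minimum over all length-2 walks i = v_0 → v_1 → … → v_2 = j of Σ_t A[v_t][v_{t+1}]. For example, for (i, j) = (0, 2) we minimise over 3 possible intermediate vertex sequences; the minimum is 11, attained along the walk 0 → 0 → 2.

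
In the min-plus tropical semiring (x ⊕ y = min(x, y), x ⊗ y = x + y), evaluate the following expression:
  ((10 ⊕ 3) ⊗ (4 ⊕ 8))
((10 ⊕ 3) ⊗ (4 ⊕ 8)) = 7

Expand innermost to outermost. Recall ⊕ takes the minimum of its arguments and ⊗ takes their sum. Working out the expression ((10 ⊕ 3) ⊗ (4 ⊕ 8)) gives 7.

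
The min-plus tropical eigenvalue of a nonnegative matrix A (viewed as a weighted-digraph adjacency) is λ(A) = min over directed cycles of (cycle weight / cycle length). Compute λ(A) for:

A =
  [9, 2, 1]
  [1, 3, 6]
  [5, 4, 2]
λ(A) = 3/2

Enumerate directed cycles and compute their means (weight / length). Sample:
  cycle 0 → 0: weight = 9, length = 1, mean = 9/1 ≈ 9.000
  cycle 1 → 1: weight = 3, length = 1, mean = 3/1 ≈ 3.000
  cycle 2 → 2: weight = 2, length = 1, mean = 2/1 ≈ 2.000
  cycle 0 → 1 → 0: weight = 3, length = 2, mean = 3/2 ≈ 1.500
  cycle 0 → 2 → 0: weight = 6, length = 2, mean = 6/2 ≈ 3.000
  cycle 1 → 0 → 1: weight = 3, length = 2, mean = 3/2 ≈ 1.500
Minimum mean = 1.500, attained e.g. along the cycle 0 → 1 → 0 with weight 3 and length 2. So λ(A) = 3/2 = 3/2.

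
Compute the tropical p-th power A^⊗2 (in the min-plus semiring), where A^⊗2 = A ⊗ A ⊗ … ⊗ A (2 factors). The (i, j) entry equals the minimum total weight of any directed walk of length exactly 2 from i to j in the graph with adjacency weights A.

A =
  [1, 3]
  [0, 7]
A^⊗2 =
  [2, 4]
  [1, 3]

Each entry (A^⊗2)_ij equals the minimum over all length-2 walks i = v_0 → v_1 → … → v_2 = j of Σ_t A[v_t][v_{t+1}]. For example, for (i, j) = (0, 1) we minimise over 2 possible intermediate vertex sequences; the minimum is 4, attained along the walk 0 → 0 → 1.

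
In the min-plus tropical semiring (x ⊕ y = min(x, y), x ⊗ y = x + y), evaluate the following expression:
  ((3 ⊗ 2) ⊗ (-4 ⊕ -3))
((3 ⊗ 2) ⊗ (-4 ⊕ -3)) = 1

Expand innermost to outermost. Recall ⊕ takes the minimum of its arguments and ⊗ takes their sum. Working out the expression ((3 ⊗ 2) ⊗ (-4 ⊕ -3)) gives 1.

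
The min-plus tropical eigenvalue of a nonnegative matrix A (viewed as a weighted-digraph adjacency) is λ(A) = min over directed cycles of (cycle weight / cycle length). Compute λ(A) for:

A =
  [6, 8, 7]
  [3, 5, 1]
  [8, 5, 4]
λ(A) = 3

Enumerate directed cycles and compute their means (weight / length). Sample:
  cycle 0 → 0: weight = 6, length = 1, mean = 6/1 ≈ 6.000
  cycle 1 → 1: weight = 5, length = 1, mean = 5/1 ≈ 5.000
  cycle 2 → 2: weight = 4, length = 1, mean = 4/1 ≈ 4.000
  cycle 0 → 1 → 0: weight = 11, length = 2, mean = 11/2 ≈ 5.500
  cycle 0 → 2 → 0: weight = 15, length = 2, mean = 15/2 ≈ 7.500
  cycle 1 → 0 → 1: weight = 11, length = 2, mean = 11/2 ≈ 5.500
Minimum mean = 3.000, attained e.g. along the cycle 1 → 2 → 1 with weight 6 and length 2. So λ(A) = 6/2 = 3.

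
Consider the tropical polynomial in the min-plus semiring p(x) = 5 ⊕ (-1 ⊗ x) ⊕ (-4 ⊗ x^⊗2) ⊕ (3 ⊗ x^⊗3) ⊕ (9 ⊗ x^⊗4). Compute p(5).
p(5) = 4

A tropical monomial a ⊗ x^⊗i evaluates to a + i · x. Evaluating each term at x = 5:
  Term 0 contributes 5 + 0 · 5 = 5
  Term 1 contributes -1 + 1 · 5 = 4
  Term 2 contributes -4 + 2 · 5 = 6
  Term 3 contributes 3 + 3 · 5 = 18
  Term 4 contributes 9 + 4 · 5 = 29
p(5) = ⊕ of these = min[5, 4, 6, 18, 29] = 4.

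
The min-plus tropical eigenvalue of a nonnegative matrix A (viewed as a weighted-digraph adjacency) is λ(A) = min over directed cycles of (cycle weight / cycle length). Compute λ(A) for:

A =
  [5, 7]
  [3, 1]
λ(A) = 1

Enumerate directed cycles and compute their means (weight / length). Sample:
  cycle 0 → 0: weight = 5, length = 1, mean = 5/1 ≈ 5.000
  cycle 1 → 1: weight = 1, length = 1, mean = 1/1 ≈ 1.000
  cycle 0 → 1 → 0: weight = 10, length = 2, mean = 10/2 ≈ 5.000
  cycle 1 → 0 → 1: weight = 10, length = 2, mean = 10/2 ≈ 5.000
Minimum mean = 1.000, attained e.g. along the cycle 1 → 1 with weight 1 and length 1. So λ(A) = 1/1 = 1.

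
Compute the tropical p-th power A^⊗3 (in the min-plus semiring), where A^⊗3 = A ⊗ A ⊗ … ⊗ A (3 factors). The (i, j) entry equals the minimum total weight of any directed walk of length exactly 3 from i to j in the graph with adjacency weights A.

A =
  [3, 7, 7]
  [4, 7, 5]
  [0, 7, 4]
A^⊗3 =
  [9, 13, 13]
  [8, 12, 12]
  [6, 10, 10]

Each entry (A^⊗3)_ij equals the minimum over all length-3 walks i = v_0 → v_1 → … → v_3 = j of Σ_t A[v_t][v_{t+1}]. For example, for (i, j) = (0, 2) we minimise over 9 possible intermediate vertex sequences; the minimum is 13, attained along the walk 0 → 0 → 0 → 2.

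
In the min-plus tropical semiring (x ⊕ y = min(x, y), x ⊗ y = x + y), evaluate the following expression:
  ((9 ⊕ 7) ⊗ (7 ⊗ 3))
((9 ⊕ 7) ⊗ (7 ⊗ 3)) = 17

Expand innermost to outermost. Recall ⊕ takes the minimum of its arguments and ⊗ takes their sum. Working out the expression ((9 ⊕ 7) ⊗ (7 ⊗ 3)) gives 17.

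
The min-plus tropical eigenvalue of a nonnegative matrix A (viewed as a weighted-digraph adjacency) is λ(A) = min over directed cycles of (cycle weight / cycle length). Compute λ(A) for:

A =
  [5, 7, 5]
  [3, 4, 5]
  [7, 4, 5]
λ(A) = 4

Enumerate directed cycles and compute their means (weight / length). Sample:
  cycle 0 → 0: weight = 5, length = 1, mean = 5/1 ≈ 5.000
  cycle 1 → 1: weight = 4, length = 1, mean = 4/1 ≈ 4.000
  cycle 2 → 2: weight = 5, length = 1, mean = 5/1 ≈ 5.000
  cycle 0 → 1 → 0: weight = 10, length = 2, mean = 10/2 ≈ 5.000
  cycle 0 → 2 → 0: weight = 12, length = 2, mean = 12/2 ≈ 6.000
  cycle 1 → 0 → 1: weight = 10, length = 2, mean = 10/2 ≈ 5.000
Minimum mean = 4.000, attained e.g. along the cycle 1 → 1 with weight 4 and length 1. So λ(A) = 4/1 = 4.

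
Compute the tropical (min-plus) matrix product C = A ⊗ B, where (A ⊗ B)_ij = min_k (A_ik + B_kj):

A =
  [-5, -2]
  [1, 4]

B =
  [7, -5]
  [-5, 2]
A ⊗ B =
  [-7, -10]
  [-1, -4]

Apply the min-plus product entry-by-entry:
  C[0][0] = min over k of (A[0][0] + B[0][0] = -5 + 7 = 2, A[0][1] + B[1][0] = -2 + -5 = -7) = -7 (attained at k = 1)
  C[0][1] = min over k of (A[0][0] + B[0][1] = -5 + -5 = -10, A[0][1] + B[1][1] = -2 + 2 = 0) = -10 (attained at k = 0)
  C[1][0] = min over k of (A[1][0] + B[0][0] = 1 + 7 = 8, A[1][1] + B[1][0] = 4 + -5 = -1) = -1 (attained at k = 1)
  C[1][1] = min over k of (A[1][0] + B[0][1] = 1 + -5 = -4, A[1][1] + B[1][1] = 4 + 2 = 6) = -4 (attained at k = 0)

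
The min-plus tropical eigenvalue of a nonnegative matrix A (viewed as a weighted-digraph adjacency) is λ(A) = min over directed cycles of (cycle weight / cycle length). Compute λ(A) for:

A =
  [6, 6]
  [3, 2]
λ(A) = 2

Enumerate directed cycles and compute their means (weight / length). Sample:
  cycle 0 → 0: weight = 6, length = 1, mean = 6/1 ≈ 6.000
  cycle 1 → 1: weight = 2, length = 1, mean = 2/1 ≈ 2.000
  cycle 0 → 1 → 0: weight = 9, length = 2, mean = 9/2 ≈ 4.500
  cycle 1 → 0 → 1: weight = 9, length = 2, mean = 9/2 ≈ 4.500
Minimum mean = 2.000, attained e.g. along the cycle 1 → 1 with weight 2 and length 1. So λ(A) = 2/1 = 2.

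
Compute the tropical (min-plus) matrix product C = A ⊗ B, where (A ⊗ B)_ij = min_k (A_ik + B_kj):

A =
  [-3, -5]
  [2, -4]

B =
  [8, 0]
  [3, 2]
A ⊗ B =
  [-2, -3]
  [-1, -2]

Apply the min-plus product entry-by-entry:
  C[0][0] = min over k of (A[0][0] + B[0][0] = -3 + 8 = 5, A[0][1] + B[1][0] = -5 + 3 = -2) = -2 (attained at k = 1)
  C[0][1] = min over k of (A[0][0] + B[0][1] = -3 + 0 = -3, A[0][1] + B[1][1] = -5 + 2 = -3) = -3 (attained at k = 0)
  C[1][0] = min over k of (A[1][0] + B[0][0] = 2 + 8 = 10, A[1][1] + B[1][0] = -4 + 3 = -1) = -1 (attained at k = 1)
  C[1][1] = min over k of (A[1][0] + B[0][1] = 2 + 0 = 2, A[1][1] + B[1][1] = -4 + 2 = -2) = -2 (attained at k = 1)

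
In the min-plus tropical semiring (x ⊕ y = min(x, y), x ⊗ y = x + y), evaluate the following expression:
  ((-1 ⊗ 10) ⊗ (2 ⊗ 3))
((-1 ⊗ 10) ⊗ (2 ⊗ 3)) = 14

Expand innermost to outermost. Recall ⊕ takes the minimum of its arguments and ⊗ takes their sum. Working out the expression ((-1 ⊗ 10) ⊗ (2 ⊗ 3)) gives 14.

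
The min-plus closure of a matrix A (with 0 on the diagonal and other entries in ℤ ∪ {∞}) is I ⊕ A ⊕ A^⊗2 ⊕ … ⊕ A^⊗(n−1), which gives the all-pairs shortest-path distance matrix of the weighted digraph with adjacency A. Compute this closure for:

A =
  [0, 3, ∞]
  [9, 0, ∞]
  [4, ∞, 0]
Closure =
  [0, 3, ∞]
  [9, 0, ∞]
  [4, 7, 0]

This is the Floyd-Warshall all-pairs shortest-path computation. For each intermediate vertex k = 0, 1, …, 2, update dist[i][j] ← min(dist[i][j], dist[i][k] + dist[k][j]). The final matrix gives, for each (i, j), the minimum total weight of any directed path from i to j (possibly empty when i = j).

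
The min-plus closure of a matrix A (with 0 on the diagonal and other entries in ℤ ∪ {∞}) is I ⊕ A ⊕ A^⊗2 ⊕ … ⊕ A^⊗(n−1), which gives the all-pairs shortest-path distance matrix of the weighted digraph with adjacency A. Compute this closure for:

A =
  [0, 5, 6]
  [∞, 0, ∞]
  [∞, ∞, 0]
Closure =
  [0, 5, 6]
  [∞, 0, ∞]
  [∞, ∞, 0]

This is the Floyd-Warshall all-pairs shortest-path computation. For each intermediate vertex k = 0, 1, …, 2, update dist[i][j] ← min(dist[i][j], dist[i][k] + dist[k][j]). The final matrix gives, for each (i, j), the minimum total weight of any directed path from i to j (possibly empty when i = j).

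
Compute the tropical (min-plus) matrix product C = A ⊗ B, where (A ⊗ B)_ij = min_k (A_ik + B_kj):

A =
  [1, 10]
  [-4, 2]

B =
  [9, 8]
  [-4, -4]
A ⊗ B =
  [6, 6]
  [-2, -2]

Apply the min-plus product entry-by-entry:
  C[0][0] = min over k of (A[0][0] + B[0][0] = 1 + 9 = 10, A[0][1] + B[1][0] = 10 + -4 = 6) = 6 (attained at k = 1)
  C[0][1] = min over k of (A[0][0] + B[0][1] = 1 + 8 = 9, A[0][1] + B[1][1] = 10 + -4 = 6) = 6 (attained at k = 1)
  C[1][0] = min over k of (A[1][0] + B[0][0] = -4 + 9 = 5, A[1][1] + B[1][0] = 2 + -4 = -2) = -2 (attained at k = 1)
  C[1][1] = min over k of (A[1][0] + B[0][1] = -4 + 8 = 4, A[1][1] + B[1][1] = 2 + -4 = -2) = -2 (attained at k = 1)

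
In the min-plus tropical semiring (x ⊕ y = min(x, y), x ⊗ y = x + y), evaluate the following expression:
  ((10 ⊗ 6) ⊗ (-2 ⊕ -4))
((10 ⊗ 6) ⊗ (-2 ⊕ -4)) = 12

Expand innermost to outermost. Recall ⊕ takes the minimum of its arguments and ⊗ takes their sum. Working out the expression ((10 ⊗ 6) ⊗ (-2 ⊕ -4)) gives 12.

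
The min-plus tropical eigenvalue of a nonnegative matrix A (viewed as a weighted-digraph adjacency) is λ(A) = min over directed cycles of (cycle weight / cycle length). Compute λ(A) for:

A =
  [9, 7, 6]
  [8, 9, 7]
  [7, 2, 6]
λ(A) = 9/2

Enumerate directed cycles and compute their means (weight / length). Sample:
  cycle 0 → 0: weight = 9, length = 1, mean = 9/1 ≈ 9.000
  cycle 1 → 1: weight = 9, length = 1, mean = 9/1 ≈ 9.000
  cycle 2 → 2: weight = 6, length = 1, mean = 6/1 ≈ 6.000
  cycle 0 → 1 → 0: weight = 15, length = 2, mean = 15/2 ≈ 7.500
  cycle 0 → 2 → 0: weight = 13, length = 2, mean = 13/2 ≈ 6.500
  cycle 1 → 0 → 1: weight = 15, length = 2, mean = 15/2 ≈ 7.500
Minimum mean = 4.500, attained e.g. along the cycle 1 → 2 → 1 with weight 9 and length 2. So λ(A) = 9/2 = 9/2.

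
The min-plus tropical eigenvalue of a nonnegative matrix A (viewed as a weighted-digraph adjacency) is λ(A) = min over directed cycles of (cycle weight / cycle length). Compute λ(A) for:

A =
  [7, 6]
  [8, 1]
λ(A) = 1

Enumerate directed cycles and compute their means (weight / length). Sample:
  cycle 0 → 0: weight = 7, length = 1, mean = 7/1 ≈ 7.000
  cycle 1 → 1: weight = 1, length = 1, mean = 1/1 ≈ 1.000
  cycle 0 → 1 → 0: weight = 14, length = 2, mean = 14/2 ≈ 7.000
  cycle 1 → 0 → 1: weight = 14, length = 2, mean = 14/2 ≈ 7.000
Minimum mean = 1.000, attained e.g. along the cycle 1 → 1 with weight 1 and length 1. So λ(A) = 1/1 = 1.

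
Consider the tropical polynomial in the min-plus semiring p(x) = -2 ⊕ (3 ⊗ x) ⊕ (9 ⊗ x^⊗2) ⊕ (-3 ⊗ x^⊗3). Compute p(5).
p(5) = -2

A tropical monomial a ⊗ x^⊗i evaluates to a + i · x. Evaluating each term at x = 5:
  Term 0 contributes -2 + 0 · 5 = -2
  Term 1 contributes 3 + 1 · 5 = 8
  Term 2 contributes 9 + 2 · 5 = 19
  Term 3 contributes -3 + 3 · 5 = 12
p(5) = ⊕ of these = min[-2, 8, 19, 12] = -2.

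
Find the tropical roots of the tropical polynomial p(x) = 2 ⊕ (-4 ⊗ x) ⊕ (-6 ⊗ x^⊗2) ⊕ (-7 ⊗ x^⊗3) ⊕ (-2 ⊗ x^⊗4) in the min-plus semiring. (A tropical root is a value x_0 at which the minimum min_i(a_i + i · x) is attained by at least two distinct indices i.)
Roots: {-5, 1, 2, 6}

Each tropical root is a break point of the lower envelope of the lines y = a_i + i · x (there are 5 lines, with slopes 0, 1, ..., 4). Only the lines that attain the minimum somewhere contribute to roots; other lines are dominated. Here the surviving (envelope) indices are i = 4, i = 3, i = 2, i = 1, i = 0.
Intersections between consecutive envelope lines give the roots: for adjacent envelope indices i < j the intersection is x = (a_i − a_j) / (j − i). Reading off the sorted break points: {-5, 1, 2, 6}.
Verification: at each break x_0, at least two indices attain the minimum of min_i(a_i + i · x_0).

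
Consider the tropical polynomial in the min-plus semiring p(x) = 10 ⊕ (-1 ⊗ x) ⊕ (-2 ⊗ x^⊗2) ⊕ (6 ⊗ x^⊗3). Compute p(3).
p(3) = 2

A tropical monomial a ⊗ x^⊗i evaluates to a + i · x. Evaluating each term at x = 3:
  Term 0 contributes 10 + 0 · 3 = 10
  Term 1 contributes -1 + 1 · 3 = 2
  Term 2 contributes -2 + 2 · 3 = 4
  Term 3 contributes 6 + 3 · 3 = 15
p(3) = ⊕ of these = min[10, 2, 4, 15] = 2.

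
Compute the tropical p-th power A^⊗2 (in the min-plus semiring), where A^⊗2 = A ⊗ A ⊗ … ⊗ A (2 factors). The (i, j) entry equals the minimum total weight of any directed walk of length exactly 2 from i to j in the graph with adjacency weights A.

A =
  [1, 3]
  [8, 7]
A^⊗2 =
  [2, 4]
  [9, 11]

Each entry (A^⊗2)_ij equals the minimum over all length-2 walks i = v_0 → v_1 → … → v_2 = j of Σ_t A[v_t][v_{t+1}]. For example, for (i, j) = (0, 1) we minimise over 2 possible intermediate vertex sequences; the minimum is 4, attained along the walk 0 → 0 → 1.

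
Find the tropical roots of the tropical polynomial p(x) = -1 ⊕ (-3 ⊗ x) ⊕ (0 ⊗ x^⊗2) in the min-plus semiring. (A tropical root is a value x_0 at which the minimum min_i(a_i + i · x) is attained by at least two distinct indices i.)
Roots: {-3, 2}

Each tropical root is a break point of the lower envelope of the lines y = a_i + i · x (there are 3 lines, with slopes 0, 1, ..., 2). Only the lines that attain the minimum somewhere contribute to roots; other lines are dominated. Here the surviving (envelope) indices are i = 2, i = 1, i = 0.
Intersections between consecutive envelope lines give the roots: for adjacent envelope indices i < j the intersection is x = (a_i − a_j) / (j − i). Reading off the sorted break points: {-3, 2}.
Verification: at each break x_0, at least two indices attain the minimum of min_i(a_i + i · x_0).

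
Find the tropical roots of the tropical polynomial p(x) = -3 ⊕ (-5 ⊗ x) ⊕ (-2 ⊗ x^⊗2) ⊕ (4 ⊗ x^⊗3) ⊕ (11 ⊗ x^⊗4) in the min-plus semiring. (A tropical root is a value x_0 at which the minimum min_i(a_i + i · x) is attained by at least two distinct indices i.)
Roots: {-7, -6, -3, 2}

Each tropical root is a break point of the lower envelope of the lines y = a_i + i · x (there are 5 lines, with slopes 0, 1, ..., 4). Only the lines that attain the minimum somewhere contribute to roots; other lines are dominated. Here the surviving (envelope) indices are i = 4, i = 3, i = 2, i = 1, i = 0.
Intersections between consecutive envelope lines give the roots: for adjacent envelope indices i < j the intersection is x = (a_i − a_j) / (j − i). Reading off the sorted break points: {-7, -6, -3, 2}.
Verification: at each break x_0, at least two indices attain the minimum of min_i(a_i + i · x_0).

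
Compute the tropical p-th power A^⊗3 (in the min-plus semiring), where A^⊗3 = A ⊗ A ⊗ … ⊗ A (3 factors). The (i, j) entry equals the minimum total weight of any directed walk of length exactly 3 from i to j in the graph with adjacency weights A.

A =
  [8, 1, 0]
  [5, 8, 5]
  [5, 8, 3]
A^⊗3 =
  [8, 6, 5]
  [10, 11, 8]
  [10, 9, 8]

Each entry (A^⊗3)_ij equals the minimum over all length-3 walks i = v_0 → v_1 → … → v_3 = j of Σ_t A[v_t][v_{t+1}]. For example, for (i, j) = (0, 2) we minimise over 9 possible intermediate vertex sequences; the minimum is 5, attained along the walk 0 → 2 → 0 → 2.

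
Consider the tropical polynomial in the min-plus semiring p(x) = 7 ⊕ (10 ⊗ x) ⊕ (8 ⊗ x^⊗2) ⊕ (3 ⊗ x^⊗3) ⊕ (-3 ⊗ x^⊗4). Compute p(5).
p(5) = 7

A tropical monomial a ⊗ x^⊗i evaluates to a + i · x. Evaluating each term at x = 5:
  Term 0 contributes 7 + 0 · 5 = 7
  Term 1 contributes 10 + 1 · 5 = 15
  Term 2 contributes 8 + 2 · 5 = 18
  Term 3 contributes 3 + 3 · 5 = 18
  Term 4 contributes -3 + 4 · 5 = 17
p(5) = ⊕ of these = min[7, 15, 18, 18, 17] = 7.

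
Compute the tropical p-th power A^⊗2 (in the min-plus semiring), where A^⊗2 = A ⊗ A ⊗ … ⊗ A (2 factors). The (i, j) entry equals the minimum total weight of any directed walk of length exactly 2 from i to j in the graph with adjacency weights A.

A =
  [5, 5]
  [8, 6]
A^⊗2 =
  [10, 10]
  [13, 12]

Each entry (A^⊗2)_ij equals the minimum over all length-2 walks i = v_0 → v_1 → … → v_2 = j of Σ_t A[v_t][v_{t+1}]. For example, for (i, j) = (0, 1) we minimise over 2 possible intermediate vertex sequences; the minimum is 10, attained along the walk 0 → 0 → 1.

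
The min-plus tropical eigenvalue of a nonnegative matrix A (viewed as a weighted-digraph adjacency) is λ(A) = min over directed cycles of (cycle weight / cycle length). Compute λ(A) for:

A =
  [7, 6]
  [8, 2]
λ(A) = 2

Enumerate directed cycles and compute their means (weight / length). Sample:
  cycle 0 → 0: weight = 7, length = 1, mean = 7/1 ≈ 7.000
  cycle 1 → 1: weight = 2, length = 1, mean = 2/1 ≈ 2.000
  cycle 0 → 1 → 0: weight = 14, length = 2, mean = 14/2 ≈ 7.000
  cycle 1 → 0 → 1: weight = 14, length = 2, mean = 14/2 ≈ 7.000
Minimum mean = 2.000, attained e.g. along the cycle 1 → 1 with weight 2 and length 1. So λ(A) = 2/1 = 2.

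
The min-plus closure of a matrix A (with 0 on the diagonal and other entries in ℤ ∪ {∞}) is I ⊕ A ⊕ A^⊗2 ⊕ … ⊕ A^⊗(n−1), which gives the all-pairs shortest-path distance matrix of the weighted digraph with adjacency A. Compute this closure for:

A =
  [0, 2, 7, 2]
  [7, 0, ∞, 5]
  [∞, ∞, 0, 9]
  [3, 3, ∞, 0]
Closure =
  [0, 2, 7, 2]
  [7, 0, 14, 5]
  [12, 12, 0, 9]
  [3, 3, 10, 0]

This is the Floyd-Warshall all-pairs shortest-path computation. For each intermediate vertex k = 0, 1, …, 3, update dist[i][j] ← min(dist[i][j], dist[i][k] + dist[k][j]). The final matrix gives, for each (i, j), the minimum total weight of any directed path from i to j (possibly empty when i = j).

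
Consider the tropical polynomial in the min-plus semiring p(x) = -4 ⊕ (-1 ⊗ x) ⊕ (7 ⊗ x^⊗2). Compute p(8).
p(8) = -4

A tropical monomial a ⊗ x^⊗i evaluates to a + i · x. Evaluating each term at x = 8:
  Term 0 contributes -4 + 0 · 8 = -4
  Term 1 contributes -1 + 1 · 8 = 7
  Term 2 contributes 7 + 2 · 8 = 23
p(8) = ⊕ of these = min[-4, 7, 23] = -4.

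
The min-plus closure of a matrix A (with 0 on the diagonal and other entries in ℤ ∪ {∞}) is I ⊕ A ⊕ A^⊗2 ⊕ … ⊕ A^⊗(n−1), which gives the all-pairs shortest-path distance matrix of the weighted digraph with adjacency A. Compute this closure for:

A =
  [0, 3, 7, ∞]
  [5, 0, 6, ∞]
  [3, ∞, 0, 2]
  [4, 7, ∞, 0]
Closure =
  [0, 3, 7, 9]
  [5, 0, 6, 8]
  [3, 6, 0, 2]
  [4, 7, 11, 0]

This is the Floyd-Warshall all-pairs shortest-path computation. For each intermediate vertex k = 0, 1, …, 3, update dist[i][j] ← min(dist[i][j], dist[i][k] + dist[k][j]). The final matrix gives, for each (i, j), the minimum total weight of any directed path from i to j (possibly empty when i = j).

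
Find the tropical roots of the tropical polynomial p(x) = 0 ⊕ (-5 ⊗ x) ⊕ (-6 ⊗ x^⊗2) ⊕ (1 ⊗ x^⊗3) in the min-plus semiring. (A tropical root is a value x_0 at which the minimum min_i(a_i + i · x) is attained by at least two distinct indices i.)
Roots: {-7, 1, 5}

Each tropical root is a break point of the lower envelope of the lines y = a_i + i · x (there are 4 lines, with slopes 0, 1, ..., 3). Only the lines that attain the minimum somewhere contribute to roots; other lines are dominated. Here the surviving (envelope) indices are i = 3, i = 2, i = 1, i = 0.
Intersections between consecutive envelope lines give the roots: for adjacent envelope indices i < j the intersection is x = (a_i − a_j) / (j − i). Reading off the sorted break points: {-7, 1, 5}.
Verification: at each break x_0, at least two indices attain the minimum of min_i(a_i + i · x_0).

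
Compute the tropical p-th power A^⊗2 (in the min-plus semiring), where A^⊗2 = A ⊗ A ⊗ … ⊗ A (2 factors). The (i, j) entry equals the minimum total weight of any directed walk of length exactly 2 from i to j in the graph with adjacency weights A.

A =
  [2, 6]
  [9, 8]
A^⊗2 =
  [4, 8]
  [11, 15]

Each entry (A^⊗2)_ij equals the minimum over all length-2 walks i = v_0 → v_1 → … → v_2 = j of Σ_t A[v_t][v_{t+1}]. For example, for (i, j) = (0, 1) we minimise over 2 possible intermediate vertex sequences; the minimum is 8, attained along the walk 0 → 0 → 1.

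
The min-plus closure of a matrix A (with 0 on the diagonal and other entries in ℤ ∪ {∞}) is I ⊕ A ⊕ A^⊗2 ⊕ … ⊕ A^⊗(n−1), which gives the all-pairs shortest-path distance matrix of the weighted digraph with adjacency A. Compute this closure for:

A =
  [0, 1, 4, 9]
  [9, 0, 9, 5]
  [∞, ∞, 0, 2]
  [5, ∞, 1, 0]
Closure =
  [0, 1, 4, 6]
  [9, 0, 6, 5]
  [7, 8, 0, 2]
  [5, 6, 1, 0]

This is the Floyd-Warshall all-pairs shortest-path computation. For each intermediate vertex k = 0, 1, …, 3, update dist[i][j] ← min(dist[i][j], dist[i][k] + dist[k][j]). The final matrix gives, for each (i, j), the minimum total weight of any directed path from i to j (possibly empty when i = j).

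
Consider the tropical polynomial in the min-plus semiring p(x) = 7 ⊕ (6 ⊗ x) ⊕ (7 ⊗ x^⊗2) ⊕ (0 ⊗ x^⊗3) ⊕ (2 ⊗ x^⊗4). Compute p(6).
p(6) = 7

A tropical monomial a ⊗ x^⊗i evaluates to a + i · x. Evaluating each term at x = 6:
  Term 0 contributes 7 + 0 · 6 = 7
  Term 1 contributes 6 + 1 · 6 = 12
  Term 2 contributes 7 + 2 · 6 = 19
  Term 3 contributes 0 + 3 · 6 = 18
  Term 4 contributes 2 + 4 · 6 = 26
p(6) = ⊕ of these = min[7, 12, 19, 18, 26] = 7.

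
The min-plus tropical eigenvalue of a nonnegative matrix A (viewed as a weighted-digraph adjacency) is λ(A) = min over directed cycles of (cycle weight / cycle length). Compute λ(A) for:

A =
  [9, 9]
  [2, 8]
λ(A) = 11/2

Enumerate directed cycles and compute their means (weight / length). Sample:
  cycle 0 → 0: weight = 9, length = 1, mean = 9/1 ≈ 9.000
  cycle 1 → 1: weight = 8, length = 1, mean = 8/1 ≈ 8.000
  cycle 0 → 1 → 0: weight = 11, length = 2, mean = 11/2 ≈ 5.500
  cycle 1 → 0 → 1: weight = 11, length = 2, mean = 11/2 ≈ 5.500
Minimum mean = 5.500, attained e.g. along the cycle 0 → 1 → 0 with weight 11 and length 2. So λ(A) = 11/2 = 11/2.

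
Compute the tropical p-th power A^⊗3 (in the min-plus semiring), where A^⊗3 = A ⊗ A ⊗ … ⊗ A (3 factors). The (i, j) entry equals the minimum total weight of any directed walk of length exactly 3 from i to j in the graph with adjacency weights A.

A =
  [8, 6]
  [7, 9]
A^⊗3 =
  [21, 19]
  [20, 21]

Each entry (A^⊗3)_ij equals the minimum over all length-3 walks i = v_0 → v_1 → … → v_3 = j of Σ_t A[v_t][v_{t+1}]. For example, for (i, j) = (0, 1) we minimise over 4 possible intermediate vertex sequences; the minimum is 19, attained along the walk 0 → 1 → 0 → 1.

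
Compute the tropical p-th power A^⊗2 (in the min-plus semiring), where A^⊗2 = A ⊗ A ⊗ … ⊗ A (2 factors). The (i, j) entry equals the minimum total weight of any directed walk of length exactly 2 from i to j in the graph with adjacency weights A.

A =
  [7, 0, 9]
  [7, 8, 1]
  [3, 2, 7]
A^⊗2 =
  [7, 7, 1]
  [4, 3, 8]
  [9, 3, 3]

Each entry (A^⊗2)_ij equals the minimum over all length-2 walks i = v_0 → v_1 → … → v_2 = j of Σ_t A[v_t][v_{t+1}]. For example, for (i, j) = (0, 2) we minimise over 3 possible intermediate vertex sequences; the minimum is 1, attained along the walk 0 → 1 → 2.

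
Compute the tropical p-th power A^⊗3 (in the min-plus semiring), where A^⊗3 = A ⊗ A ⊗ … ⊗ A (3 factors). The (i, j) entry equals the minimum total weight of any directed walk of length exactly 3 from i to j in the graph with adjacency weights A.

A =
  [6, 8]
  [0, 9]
A^⊗3 =
  [14, 16]
  [8, 14]

Each entry (A^⊗3)_ij equals the minimum over all length-3 walks i = v_0 → v_1 → … → v_3 = j of Σ_t A[v_t][v_{t+1}]. For example, for (i, j) = (0, 1) we minimise over 4 possible intermediate vertex sequences; the minimum is 16, attained along the walk 0 → 1 → 0 → 1.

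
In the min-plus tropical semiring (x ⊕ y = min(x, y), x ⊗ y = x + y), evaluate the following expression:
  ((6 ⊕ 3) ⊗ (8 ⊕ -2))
((6 ⊕ 3) ⊗ (8 ⊕ -2)) = 1

Expand innermost to outermost. Recall ⊕ takes the minimum of its arguments and ⊗ takes their sum. Working out the expression ((6 ⊕ 3) ⊗ (8 ⊕ -2)) gives 1.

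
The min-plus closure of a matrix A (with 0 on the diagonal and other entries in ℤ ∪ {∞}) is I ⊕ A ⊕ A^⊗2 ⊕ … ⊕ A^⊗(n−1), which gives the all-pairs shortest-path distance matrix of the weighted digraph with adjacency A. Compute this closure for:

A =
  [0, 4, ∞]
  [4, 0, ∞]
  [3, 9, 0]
Closure =
  [0, 4, ∞]
  [4, 0, ∞]
  [3, 7, 0]

This is the Floyd-Warshall all-pairs shortest-path computation. For each intermediate vertex k = 0, 1, …, 2, update dist[i][j] ← min(dist[i][j], dist[i][k] + dist[k][j]). The final matrix gives, for each (i, j), the minimum total weight of any directed path from i to j (possibly empty when i = j).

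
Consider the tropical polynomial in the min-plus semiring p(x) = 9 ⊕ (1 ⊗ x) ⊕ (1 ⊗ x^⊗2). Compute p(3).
p(3) = 4

A tropical monomial a ⊗ x^⊗i evaluates to a + i · x. Evaluating each term at x = 3:
  Term 0 contributes 9 + 0 · 3 = 9
  Term 1 contributes 1 + 1 · 3 = 4
  Term 2 contributes 1 + 2 · 3 = 7
p(3) = ⊕ of these = min[9, 4, 7] = 4.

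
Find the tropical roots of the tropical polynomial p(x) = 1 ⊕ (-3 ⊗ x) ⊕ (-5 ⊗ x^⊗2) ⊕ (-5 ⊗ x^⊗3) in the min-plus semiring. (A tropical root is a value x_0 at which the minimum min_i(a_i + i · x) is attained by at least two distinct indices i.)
Roots: {0, 2, 4}

Each tropical root is a break point of the lower envelope of the lines y = a_i + i · x (there are 4 lines, with slopes 0, 1, ..., 3). Only the lines that attain the minimum somewhere contribute to roots; other lines are dominated. Here the surviving (envelope) indices are i = 3, i = 2, i = 1, i = 0.
Intersections between consecutive envelope lines give the roots: for adjacent envelope indices i < j the intersection is x = (a_i − a_j) / (j − i). Reading off the sorted break points: {0, 2, 4}.
Verification: at each break x_0, at least two indices attain the minimum of min_i(a_i + i · x_0).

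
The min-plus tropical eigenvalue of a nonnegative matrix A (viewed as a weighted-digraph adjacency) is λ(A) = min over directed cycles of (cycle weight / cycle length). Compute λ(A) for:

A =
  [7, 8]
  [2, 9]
λ(A) = 5

Enumerate directed cycles and compute their means (weight / length). Sample:
  cycle 0 → 0: weight = 7, length = 1, mean = 7/1 ≈ 7.000
  cycle 1 → 1: weight = 9, length = 1, mean = 9/1 ≈ 9.000
  cycle 0 → 1 → 0: weight = 10, length = 2, mean = 10/2 ≈ 5.000
  cycle 1 → 0 → 1: weight = 10, length = 2, mean = 10/2 ≈ 5.000
Minimum mean = 5.000, attained e.g. along the cycle 0 → 1 → 0 with weight 10 and length 2. So λ(A) = 10/2 = 5.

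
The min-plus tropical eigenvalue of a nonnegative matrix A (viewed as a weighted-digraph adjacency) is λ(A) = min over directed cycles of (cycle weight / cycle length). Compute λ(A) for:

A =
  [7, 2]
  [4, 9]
λ(A) = 3

Enumerate directed cycles and compute their means (weight / length). Sample:
  cycle 0 → 0: weight = 7, length = 1, mean = 7/1 ≈ 7.000
  cycle 1 → 1: weight = 9, length = 1, mean = 9/1 ≈ 9.000
  cycle 0 → 1 → 0: weight = 6, length = 2, mean = 6/2 ≈ 3.000
  cycle 1 → 0 → 1: weight = 6, length = 2, mean = 6/2 ≈ 3.000
Minimum mean = 3.000, attained e.g. along the cycle 0 → 1 → 0 with weight 6 and length 2. So λ(A) = 6/2 = 3.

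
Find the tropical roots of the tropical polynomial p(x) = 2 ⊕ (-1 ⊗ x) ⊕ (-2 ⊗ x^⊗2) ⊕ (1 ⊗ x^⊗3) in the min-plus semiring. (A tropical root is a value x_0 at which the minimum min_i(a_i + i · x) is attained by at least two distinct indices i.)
Roots: {-3, 1, 3}

Each tropical root is a break point of the lower envelope of the lines y = a_i + i · x (there are 4 lines, with slopes 0, 1, ..., 3). Only the lines that attain the minimum somewhere contribute to roots; other lines are dominated. Here the surviving (envelope) indices are i = 3, i = 2, i = 1, i = 0.
Intersections between consecutive envelope lines give the roots: for adjacent envelope indices i < j the intersection is x = (a_i − a_j) / (j − i). Reading off the sorted break points: {-3, 1, 3}.
Verification: at each break x_0, at least two indices attain the minimum of min_i(a_i + i · x_0).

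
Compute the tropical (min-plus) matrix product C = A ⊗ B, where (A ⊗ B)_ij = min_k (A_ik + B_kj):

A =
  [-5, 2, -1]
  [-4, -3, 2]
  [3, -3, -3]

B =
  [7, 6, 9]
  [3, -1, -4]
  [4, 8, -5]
A ⊗ B =
  [2, 1, -6]
  [0, -4, -7]
  [0, -4, -8]

Apply the min-plus product entry-by-entry:
  C[0][0] = min over k of (A[0][0] + B[0][0] = -5 + 7 = 2, A[0][1] + B[1][0] = 2 + 3 = 5, A[0][2] + B[2][0] = -1 + 4 = 3) = 2 (attained at k = 0)
  C[0][1] = min over k of (A[0][0] + B[0][1] = -5 + 6 = 1, A[0][1] + B[1][1] = 2 + -1 = 1, A[0][2] + B[2][1] = -1 + 8 = 7) = 1 (attained at k = 0)
  C[0][2] = min over k of (A[0][0] + B[0][2] = -5 + 9 = 4, A[0][1] + B[1][2] = 2 + -4 = -2, A[0][2] + B[2][2] = -1 + -5 = -6) = -6 (attained at k = 2)
  C[1][0] = min over k of (A[1][0] + B[0][0] = -4 + 7 = 3, A[1][1] + B[1][0] = -3 + 3 = 0, A[1][2] + B[2][0] = 2 + 4 = 6) = 0 (attained at k = 1)
  C[1][1] = min over k of (A[1][0] + B[0][1] = -4 + 6 = 2, A[1][1] + B[1][1] = -3 + -1 = -4, A[1][2] + B[2][1] = 2 + 8 = 10) = -4 (attained at k = 1)
  C[1][2] = min over k of (A[1][0] + B[0][2] = -4 + 9 = 5, A[1][1] + B[1][2] = -3 + -4 = -7, A[1][2] + B[2][2] = 2 + -5 = -3) = -7 (attained at k = 1)
  C[2][0] = min over k of (A[2][0] + B[0][0] = 3 + 7 = 10, A[2][1] + B[1][0] = -3 + 3 = 0, A[2][2] + B[2][0] = -3 + 4 = 1) = 0 (attained at k = 1)
  C[2][1] = min over k of (A[2][0] + B[0][1] = 3 + 6 = 9, A[2][1] + B[1][1] = -3 + -1 = -4, A[2][2] + B[2][1] = -3 + 8 = 5) = -4 (attained at k = 1)
  C[2][2] = min over k of (A[2][0] + B[0][2] = 3 + 9 = 12, A[2][1] + B[1][2] = -3 + -4 = -7, A[2][2] + B[2][2] = -3 + -5 = -8) = -8 (attained at k = 2)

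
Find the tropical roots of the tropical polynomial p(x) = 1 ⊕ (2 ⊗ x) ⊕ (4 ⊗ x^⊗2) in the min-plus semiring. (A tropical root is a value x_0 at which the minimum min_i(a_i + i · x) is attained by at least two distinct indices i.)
Roots: {-2, -1}

Each tropical root is a break point of the lower envelope of the lines y = a_i + i · x (there are 3 lines, with slopes 0, 1, ..., 2). Only the lines that attain the minimum somewhere contribute to roots; other lines are dominated. Here the surviving (envelope) indices are i = 2, i = 1, i = 0.
Intersections between consecutive envelope lines give the roots: for adjacent envelope indices i < j the intersection is x = (a_i − a_j) / (j − i). Reading off the sorted break points: {-2, -1}.
Verification: at each break x_0, at least two indices attain the minimum of min_i(a_i + i · x_0).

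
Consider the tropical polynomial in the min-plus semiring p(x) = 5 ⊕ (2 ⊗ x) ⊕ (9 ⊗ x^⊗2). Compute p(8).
p(8) = 5

A tropical monomial a ⊗ x^⊗i evaluates to a + i · x. Evaluating each term at x = 8:
  Term 0 contributes 5 + 0 · 8 = 5
  Term 1 contributes 2 + 1 · 8 = 10
  Term 2 contributes 9 + 2 · 8 = 25
p(8) = ⊕ of these = min[5, 10, 25] = 5.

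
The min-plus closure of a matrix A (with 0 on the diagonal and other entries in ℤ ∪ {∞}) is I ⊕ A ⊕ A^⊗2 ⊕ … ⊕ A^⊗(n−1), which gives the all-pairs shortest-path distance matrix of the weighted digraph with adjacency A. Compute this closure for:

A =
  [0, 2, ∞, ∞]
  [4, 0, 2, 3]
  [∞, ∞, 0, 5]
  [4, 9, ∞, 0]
Closure =
  [0, 2, 4, 5]
  [4, 0, 2, 3]
  [9, 11, 0, 5]
  [4, 6, 8, 0]

This is the Floyd-Warshall all-pairs shortest-path computation. For each intermediate vertex k = 0, 1, …, 3, update dist[i][j] ← min(dist[i][j], dist[i][k] + dist[k][j]). The final matrix gives, for each (i, j), the minimum total weight of any directed path from i to j (possibly empty when i = j).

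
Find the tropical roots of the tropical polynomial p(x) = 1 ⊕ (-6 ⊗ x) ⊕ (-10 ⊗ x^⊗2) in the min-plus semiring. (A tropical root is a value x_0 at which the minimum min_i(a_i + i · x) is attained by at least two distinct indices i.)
Roots: {4, 7}

Each tropical root is a break point of the lower envelope of the lines y = a_i + i · x (there are 3 lines, with slopes 0, 1, ..., 2). Only the lines that attain the minimum somewhere contribute to roots; other lines are dominated. Here the surviving (envelope) indices are i = 2, i = 1, i = 0.
Intersections between consecutive envelope lines give the roots: for adjacent envelope indices i < j the intersection is x = (a_i − a_j) / (j − i). Reading off the sorted break points: {4, 7}.
Verification: at each break x_0, at least two indices attain the minimum of min_i(a_i + i · x_0).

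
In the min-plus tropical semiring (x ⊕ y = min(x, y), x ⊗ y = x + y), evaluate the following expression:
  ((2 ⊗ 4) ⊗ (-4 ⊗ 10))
((2 ⊗ 4) ⊗ (-4 ⊗ 10)) = 12

Expand innermost to outermost. Recall ⊕ takes the minimum of its arguments and ⊗ takes their sum. Working out the expression ((2 ⊗ 4) ⊗ (-4 ⊗ 10)) gives 12.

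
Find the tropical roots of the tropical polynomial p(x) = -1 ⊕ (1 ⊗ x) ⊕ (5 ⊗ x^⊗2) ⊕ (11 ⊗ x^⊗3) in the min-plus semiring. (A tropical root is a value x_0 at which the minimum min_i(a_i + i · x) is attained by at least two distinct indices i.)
Roots: {-6, -4, -2}

Each tropical root is a break point of the lower envelope of the lines y = a_i + i · x (there are 4 lines, with slopes 0, 1, ..., 3). Only the lines that attain the minimum somewhere contribute to roots; other lines are dominated. Here the surviving (envelope) indices are i = 3, i = 2, i = 1, i = 0.
Intersections between consecutive envelope lines give the roots: for adjacent envelope indices i < j the intersection is x = (a_i − a_j) / (j − i). Reading off the sorted break points: {-6, -4, -2}.
Verification: at each break x_0, at least two indices attain the minimum of min_i(a_i + i · x_0).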